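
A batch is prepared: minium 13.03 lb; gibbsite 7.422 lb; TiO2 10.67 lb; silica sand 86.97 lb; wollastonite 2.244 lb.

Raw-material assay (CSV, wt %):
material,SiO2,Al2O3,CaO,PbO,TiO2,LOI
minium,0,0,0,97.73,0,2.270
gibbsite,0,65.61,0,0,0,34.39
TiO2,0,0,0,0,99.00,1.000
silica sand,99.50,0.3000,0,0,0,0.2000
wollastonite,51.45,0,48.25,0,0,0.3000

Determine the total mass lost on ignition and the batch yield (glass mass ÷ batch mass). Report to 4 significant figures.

The whole derivation carries full float precision at each step; working values appear, rounded to four significant figures, on the page; each reported figure sees exactly one rounding; all derived quantities are rebuilt at exact precision (the totals, the yield, the five compositions, glass mass, ignition loss) using the weight values for 117.2 lb of glass as they appear in the question or the answer.
Loss on ignition, line by line:
  minium: 13.03 × 0.02270 = 0.2958 lb
  gibbsite: 7.422 × 0.3439 = 2.552 lb
  TiO2: 10.67 × 0.01000 = 0.1067 lb
  silica sand: 86.97 × 0.002000 = 0.1739 lb
  wollastonite: 2.244 × 0.003000 = 0.006732 lb
Total LOI = 3.136 lb
Glass = batch − LOI = 120.3 − 3.136 = 117.2 lb

LOI loss = 3.136 lb; glass = 117.2 lb; yield = 97.39%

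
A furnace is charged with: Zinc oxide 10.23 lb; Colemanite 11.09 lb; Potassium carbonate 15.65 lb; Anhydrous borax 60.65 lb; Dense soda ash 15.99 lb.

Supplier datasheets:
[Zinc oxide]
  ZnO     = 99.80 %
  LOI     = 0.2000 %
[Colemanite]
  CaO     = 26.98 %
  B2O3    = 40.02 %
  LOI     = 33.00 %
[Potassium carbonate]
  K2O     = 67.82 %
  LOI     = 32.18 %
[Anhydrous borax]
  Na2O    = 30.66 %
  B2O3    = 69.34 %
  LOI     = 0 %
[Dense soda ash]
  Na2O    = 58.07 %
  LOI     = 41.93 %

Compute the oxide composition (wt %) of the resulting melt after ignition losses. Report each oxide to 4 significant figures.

Full float precision is maintained in every operation; in-progress results appear (rounded to 4 significant digits) within the worked lines — a single rounding finalizes every reported result; the derived quantities are computed in full precision (LOI, five oxide percentages, glass mass, yield, the totals) from the weighed amounts at 98.19 lb of glass, as they appear in question or answer.
Delivered oxide masses:
  Na2O: 60.65·0.3066 + 15.99·0.5807 = 27.88 lb
  K2O: 15.65·0.6782 = 10.61 lb
  CaO: 11.09·0.2698 = 2.992 lb
  ZnO: 10.23·0.9980 = 10.21 lb
  B2O3: 11.09·0.4002 + 60.65·0.6934 = 46.49 lb
LOI: 10.23·0.002000 + 11.09·0.3300 + 15.65·0.3218 + 15.99·0.4193 = 15.42 lb
Net of LOI, the glass mass = 113.6 − 15.42 = 98.19 lb (equal to the oxide-mass sum)
percent share: oxide ÷ glass, ×100

Glass mass = 98.19 lb (batch 113.6 − LOI 15.42).
Composition: Na2O 28.39%, K2O 10.81%, CaO 3.047%, ZnO 10.40%, B2O3 47.35%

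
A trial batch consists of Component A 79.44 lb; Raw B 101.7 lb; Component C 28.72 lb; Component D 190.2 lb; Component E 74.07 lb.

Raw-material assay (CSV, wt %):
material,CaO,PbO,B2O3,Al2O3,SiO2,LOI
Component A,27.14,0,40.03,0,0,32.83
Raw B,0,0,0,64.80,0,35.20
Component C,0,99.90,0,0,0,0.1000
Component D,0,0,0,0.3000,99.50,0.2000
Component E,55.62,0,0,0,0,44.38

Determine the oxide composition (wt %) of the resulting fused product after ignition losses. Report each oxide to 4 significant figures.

Full float precision is maintained end to end — working values are displayed rounded to four significant digits in the printout. Every reported result is rounded only once; the derived quantities, which include glass mass, totals, yield, five oxide percentages, LOI, are carried in full float precision, as given in the problem or answer text, starting from the weights per 379.0 lb of glass.
What the batch supplies per oxide:
  CaO: 79.44·0.2714 + 74.07·0.5562 = 62.76 lb
  PbO: 28.72·0.9990 = 28.69 lb
  B2O3: 79.44·0.4003 = 31.80 lb
  Al2O3: 101.7·0.6480 + 190.2·0.003000 = 66.47 lb
  SiO2: 190.2·0.9950 = 189.2 lb
LOI: 79.44·0.3283 + 101.7·0.3520 + 28.72·0.001000 + 190.2·0.002000 + 74.07·0.4438 = 95.16 lb
batch − LOI leaves glass = 474.1 − 95.16 = 379.0 lb (consistent with Σ oxide mass)
wt %: oxide over glass, times 100

Glass mass = 379.0 lb (batch 474.1 − LOI 95.16).
Composition: CaO 16.56%, PbO 7.571%, B2O3 8.391%, Al2O3 17.54%, SiO2 49.94%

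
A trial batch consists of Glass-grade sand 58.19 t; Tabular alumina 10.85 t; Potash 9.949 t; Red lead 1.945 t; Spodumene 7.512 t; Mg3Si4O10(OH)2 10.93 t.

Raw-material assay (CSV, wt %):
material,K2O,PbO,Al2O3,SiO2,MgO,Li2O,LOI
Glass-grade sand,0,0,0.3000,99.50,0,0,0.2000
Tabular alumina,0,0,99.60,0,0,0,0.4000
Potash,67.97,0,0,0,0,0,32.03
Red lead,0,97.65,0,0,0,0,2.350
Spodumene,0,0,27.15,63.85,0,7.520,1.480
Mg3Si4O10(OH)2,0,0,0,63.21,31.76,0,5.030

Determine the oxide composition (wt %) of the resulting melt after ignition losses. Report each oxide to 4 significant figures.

Glass mass = 95.32 t (batch 99.38 − LOI 4.053).
Composition: K2O 7.094%, PbO 1.992%, Al2O3 13.66%, SiO2 73.02%, MgO 3.642%, Li2O 0.5926%

Every computation keeps full float precision end to end; working values are displayed rounded to four significant figures when written out — every reported number takes exactly one rounding. Derived quantities, including six oxide percentages, totals, ignition loss, yield, net glass mass, are computed using the weight values per 95.32 t of glass at full precision as quoted within question or answer.
Mass of each oxide from the mix:
  K2O: 9.949·0.6797 = 6.762 t
  PbO: 1.945·0.9765 = 1.899 t
  Al2O3: 58.19·0.003000 + 10.85·0.9960 + 7.512·0.2715 = 13.02 t
  SiO2: 58.19·0.9950 + 7.512·0.6385 + 10.93·0.6321 = 69.60 t
  MgO: 10.93·0.3176 = 3.471 t
  Li2O: 7.512·0.07520 = 0.5649 t
LOI: 58.19·0.002000 + 10.85·0.004000 + 9.949·0.3203 + 1.945·0.02350 + 7.512·0.01480 + 10.93·0.05030 = 4.053 t
The glass mass, total less LOI, = 99.38 − 4.053 = 95.32 t (matching Σ of the oxides)
wt % = 100 × oxide mass / glass mass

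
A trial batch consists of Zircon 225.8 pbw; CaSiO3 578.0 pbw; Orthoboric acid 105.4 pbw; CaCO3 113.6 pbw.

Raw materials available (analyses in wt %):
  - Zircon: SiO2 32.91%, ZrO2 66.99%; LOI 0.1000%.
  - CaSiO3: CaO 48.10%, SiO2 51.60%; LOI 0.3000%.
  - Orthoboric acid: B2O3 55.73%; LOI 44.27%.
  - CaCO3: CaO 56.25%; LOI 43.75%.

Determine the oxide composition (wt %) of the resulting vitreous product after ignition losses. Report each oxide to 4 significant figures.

Working values are displayed (rounded to four significant figures) between the steps — the working math holds exact precision at all times. Each reported number takes just one rounding; all derived quantities are computed in full float precision (the yield, totals, LOI, glass mass, the four compositions) starting from the weights at 924.5 pbw of glass as set out in the problem or the answer.
What the batch supplies per oxide:
  B2O3: 105.4·0.5573 = 58.74 pbw
  CaO: 578.0·0.4810 + 113.6·0.5625 = 341.9 pbw
  SiO2: 225.8·0.3291 + 578.0·0.5160 = 372.6 pbw
  ZrO2: 225.8·0.6699 = 151.3 pbw
LOI: 225.8·0.001000 + 578.0·0.003000 + 105.4·0.4427 + 113.6·0.4375 = 98.32 pbw
batch − LOI leaves glass = 1023 − 98.32 = 924.5 pbw (matching Σ of the oxides)
wt % = 100 × oxide mass / glass mass

Glass mass = 924.5 pbw (batch 1023 − LOI 98.32).
Composition: B2O3 6.354%, CaO 36.98%, SiO2 40.30%, ZrO2 16.36%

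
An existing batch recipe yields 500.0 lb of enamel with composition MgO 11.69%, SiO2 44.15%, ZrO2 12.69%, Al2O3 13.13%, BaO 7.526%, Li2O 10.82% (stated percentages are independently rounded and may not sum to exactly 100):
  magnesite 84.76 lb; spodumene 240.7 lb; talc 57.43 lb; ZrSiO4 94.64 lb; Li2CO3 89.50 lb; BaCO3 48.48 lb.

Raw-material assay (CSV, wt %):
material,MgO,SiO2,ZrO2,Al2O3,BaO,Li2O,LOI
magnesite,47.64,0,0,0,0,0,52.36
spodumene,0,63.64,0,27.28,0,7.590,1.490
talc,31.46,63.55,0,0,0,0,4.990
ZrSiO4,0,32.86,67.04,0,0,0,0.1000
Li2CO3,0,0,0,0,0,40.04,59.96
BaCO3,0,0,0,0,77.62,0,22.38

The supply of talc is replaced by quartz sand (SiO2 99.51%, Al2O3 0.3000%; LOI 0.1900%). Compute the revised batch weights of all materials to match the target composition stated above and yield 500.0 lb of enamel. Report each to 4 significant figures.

Revised batch per 500.0 lb enamel:
  magnesite: 122.7 lb
  spodumene: 240.2 lb
  quartz sand: 36.94 lb
  ZrSiO4: 94.64 lb
  Li2CO3: 89.57 lb
  BaCO3: 48.48 lb
Total batch = 632.5 lb; LOI loss = 132.5 lb

All arithmetic maintains full precision end to end; the intermediate values are displayed, with 4-significant-digit rounding, when written out — each reported result sees exactly one rounding; all derived quantities, which include six oxide percentages, yield, LOI, net glass mass, totals, are re-derived at full float precision, as quoted within the problem or the answer, from the batch weights at 500.0 lb of glass.
Target oxide masses per 500.0 lb enamel:
  MgO: 11.69% × 500.0 = 58.45 lb
  SiO2: 44.15% × 500.0 = 220.8 lb
  ZrO2: 12.69% × 500.0 = 63.45 lb
  Al2O3: 13.13% × 500.0 = 65.65 lb
  BaO: 7.526% × 500.0 = 37.63 lb
  Li2O: 10.82% × 500.0 = 54.10 lb
Checking each oxide sum with the batch weights as given, under the basis named above (target by target, the sums agree once rounding is allowed for):
  MgO: 122.7·0.4764 = 58.45 lb (target 58.45 lb)
  SiO2: 240.2·0.6364 + 36.94·0.9951 + 94.64·0.3286 = 220.7 lb (target 220.8 lb)
  ZrO2: 94.64·0.6704 = 63.45 lb (target 63.45 lb)
  Al2O3: 240.2·0.2728 + 36.94·0.003000 = 65.64 lb (target 65.65 lb)
  BaO: 48.48·0.7762 = 37.63 lb (target 37.63 lb)
  Li2O: 240.2·0.07590 + 89.57·0.4004 = 54.10 lb (target 54.10 lb)
Glass-mass bookkeeping: whole batch net of LOI = 500.0 lb (oxide target masses add up to 500.0 lb; with the basis standing at 500.0 lb — deltas are rounding alone).
Total batch = Σ batch = 632.5 lb; LOI loss = Σ batch·LOI = 132.5 lb; yield = glass ÷ total batch = 79.05%.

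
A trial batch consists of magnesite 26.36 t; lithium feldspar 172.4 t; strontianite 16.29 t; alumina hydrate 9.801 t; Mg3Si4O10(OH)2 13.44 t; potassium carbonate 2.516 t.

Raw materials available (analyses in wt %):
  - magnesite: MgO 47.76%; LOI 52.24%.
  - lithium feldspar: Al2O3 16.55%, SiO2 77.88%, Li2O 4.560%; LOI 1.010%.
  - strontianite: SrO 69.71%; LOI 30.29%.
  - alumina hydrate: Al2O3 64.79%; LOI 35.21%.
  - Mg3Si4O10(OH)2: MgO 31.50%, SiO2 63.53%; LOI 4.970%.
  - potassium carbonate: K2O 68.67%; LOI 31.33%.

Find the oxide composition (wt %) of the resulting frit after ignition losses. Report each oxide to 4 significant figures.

Intermediates are displayed, rounded to 4 significant figures, between the steps. Every computation keeps full float precision at every stage — a single rounding completes every reported value — the derived quantities are carried from the batch weights for 215.5 t of glass in full float precision (the yield, LOI, six oxide percentages, net glass mass, totals) as quoted within the problem or answer text.
Delivered oxide masses:
  Al2O3: 172.4·0.1655 + 9.801·0.6479 = 34.88 t
  MgO: 26.36·0.4776 + 13.44·0.3150 = 16.82 t
  SiO2: 172.4·0.7788 + 13.44·0.6353 = 142.8 t
  Li2O: 172.4·0.04560 = 7.861 t
  SrO: 16.29·0.6971 = 11.36 t
  K2O: 2.516·0.6867 = 1.728 t
LOI: 26.36·0.5224 + 172.4·0.01010 + 16.29·0.3029 + 9.801·0.3521 + 13.44·0.04970 + 2.516·0.3133 = 25.35 t
Net of LOI, the glass mass = 240.8 − 25.35 = 215.5 t (= the summed oxide contributions)
percent share: oxide ÷ glass, ×100

Glass mass = 215.5 t (batch 240.8 − LOI 25.35).
Composition: Al2O3 16.19%, MgO 7.808%, SiO2 66.28%, Li2O 3.649%, SrO 5.271%, K2O 0.8019%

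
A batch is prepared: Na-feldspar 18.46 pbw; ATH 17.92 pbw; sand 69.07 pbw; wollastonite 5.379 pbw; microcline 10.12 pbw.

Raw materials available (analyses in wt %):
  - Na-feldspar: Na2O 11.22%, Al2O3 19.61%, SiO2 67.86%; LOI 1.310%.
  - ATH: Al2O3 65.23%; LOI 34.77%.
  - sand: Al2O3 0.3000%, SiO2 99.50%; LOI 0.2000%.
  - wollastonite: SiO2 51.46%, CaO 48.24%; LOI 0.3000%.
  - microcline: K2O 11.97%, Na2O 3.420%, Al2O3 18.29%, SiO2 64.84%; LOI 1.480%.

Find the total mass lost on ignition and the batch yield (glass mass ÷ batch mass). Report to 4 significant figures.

Mid-chain values appear rounded to 4 significant digits in the printout; full precision is carried at every stage. Each reported figure takes just one rounding. Derived quantities are computed from the batch weights on 114.2 pbw of glass at full float precision (the five compositions, ignition loss, net glass mass, totals, yield) as quoted within the question or the answer.
Per-material ignition loss:
  Na-feldspar: 18.46 × 0.01310 = 0.2418 pbw
  ATH: 17.92 × 0.3477 = 6.231 pbw
  sand: 69.07 × 0.002000 = 0.1381 pbw
  wollastonite: 5.379 × 0.003000 = 0.01614 pbw
  microcline: 10.12 × 0.01480 = 0.1498 pbw
Total LOI = 6.777 pbw
Glass = batch − LOI = 120.9 − 6.777 = 114.2 pbw

LOI loss = 6.777 pbw; glass = 114.2 pbw; yield = 94.40%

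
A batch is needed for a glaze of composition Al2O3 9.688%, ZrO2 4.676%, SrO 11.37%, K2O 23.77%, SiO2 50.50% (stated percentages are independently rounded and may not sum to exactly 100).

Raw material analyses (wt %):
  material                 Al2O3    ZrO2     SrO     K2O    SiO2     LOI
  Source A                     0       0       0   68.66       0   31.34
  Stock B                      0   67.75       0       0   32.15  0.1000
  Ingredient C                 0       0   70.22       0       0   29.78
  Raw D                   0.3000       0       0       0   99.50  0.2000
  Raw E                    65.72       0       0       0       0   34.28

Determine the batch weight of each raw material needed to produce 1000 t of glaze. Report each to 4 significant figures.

The working math keeps exact precision in all steps — values along the way are displayed, with 4-significant-digit rounding, as written; every reported number carries a single rounding — all derived quantities are computed from the batch weights on 1000 t of glass in full float precision (ignition loss, yield, the five compositions, totals, net glass mass), as they appear in the problem or answer text.
The oxide mass targets at 1000 t glaze:
  Al2O3: 9.688% × 1000 = 96.88 t
  ZrO2: 4.676% × 1000 = 46.76 t
  SrO: 11.37% × 1000 = 113.7 t
  K2O: 23.77% × 1000 = 237.7 t
  SiO2: 50.50% × 1000 = 505.0 t
Balance tally, oxide-wise, using the reported weights, under the basis named above (oxide sums agree with the targets exact up to rounding of places):
  Al2O3: 485.2·0.003000 + 145.2·0.6572 = 96.88 t (target 96.88 t)
  ZrO2: 69.02·0.6775 = 46.76 t (target 46.76 t)
  SrO: 161.9·0.7022 = 113.7 t (target 113.7 t)
  K2O: 346.2·0.6866 = 237.7 t (target 237.7 t)
  SiO2: 69.02·0.3215 + 485.2·0.9950 = 505.0 t (target 505.0 t)
The glass-mass cross-check: total charge less LOI = 1000 t (the targets, summed, come to 1000 t; against the stated basis, 1000 t — gaps are rounding artifacts).
Adding the batch up: Σ batch = 1208 t; LOI loss = Σ batch·LOI = 207.5 t; glass ÷ batch gives a yield of 82.81%.

Batch per 1000 t glaze:
  Source A: 346.2 t
  Stock B: 69.02 t
  Ingredient C: 161.9 t
  Raw D: 485.2 t
  Raw E: 145.2 t
Total batch = 1208 t; LOI loss = 207.5 t; yield = 82.81%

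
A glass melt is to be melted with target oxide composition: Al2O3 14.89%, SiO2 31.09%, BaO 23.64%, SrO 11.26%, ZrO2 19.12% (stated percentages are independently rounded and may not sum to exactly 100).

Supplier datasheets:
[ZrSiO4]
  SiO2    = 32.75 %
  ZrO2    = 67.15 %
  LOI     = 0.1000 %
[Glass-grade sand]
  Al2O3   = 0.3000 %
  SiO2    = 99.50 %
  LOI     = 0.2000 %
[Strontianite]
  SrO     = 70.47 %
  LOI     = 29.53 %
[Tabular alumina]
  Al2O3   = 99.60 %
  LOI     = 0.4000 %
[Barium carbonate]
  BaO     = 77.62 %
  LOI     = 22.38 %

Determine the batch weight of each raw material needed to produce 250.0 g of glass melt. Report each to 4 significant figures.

Working values are printed (rounded to four significant digits) within the worked lines. The whole derivation carries full float precision at each step; every reported number carries a single rounding; derived quantities are re-derived from the weighed amounts on 250.0 g of glass in exact precision (the totals, LOI, the five compositions, net glass mass, yield) as written in question or answer.
Oxide mass targets, per 250.0 g glass melt:
  Al2O3: 14.89% × 250.0 = 37.22 g
  SiO2: 31.09% × 250.0 = 77.72 g
  BaO: 23.64% × 250.0 = 59.10 g
  SrO: 11.26% × 250.0 = 28.15 g
  ZrO2: 19.12% × 250.0 = 47.80 g
Mass-balance tally per oxide given the weights on record, at the basis given (sums match the target masses modulo rounding of the values):
  Al2O3: 54.69·0.003000 + 37.21·0.9960 = 37.23 g (target 37.22 g)
  SiO2: 71.18·0.3275 + 54.69·0.9950 = 77.73 g (target 77.72 g)
  BaO: 76.14·0.7762 = 59.10 g (target 59.10 g)
  SrO: 39.95·0.7047 = 28.15 g (target 28.15 g)
  ZrO2: 71.18·0.6715 = 47.80 g (target 47.80 g)
Glass mass check: Σ batch − LOI loss = 250.0 g (the Σ of target masses is 250.0 g; basis as stated: 250.0 g — any gap is answer rounding).
Adding the batch up: Σ batch = 279.2 g; LOI loss = Σ batch·LOI = 29.17 g; as yield: glass ÷ batch → 89.55%.

Batch per 250.0 g glass melt:
  ZrSiO4: 71.18 g
  Glass-grade sand: 54.69 g
  Strontianite: 39.95 g
  Tabular alumina: 37.21 g
  Barium carbonate: 76.14 g
Total batch = 279.2 g; LOI loss = 29.17 g; yield = 89.55%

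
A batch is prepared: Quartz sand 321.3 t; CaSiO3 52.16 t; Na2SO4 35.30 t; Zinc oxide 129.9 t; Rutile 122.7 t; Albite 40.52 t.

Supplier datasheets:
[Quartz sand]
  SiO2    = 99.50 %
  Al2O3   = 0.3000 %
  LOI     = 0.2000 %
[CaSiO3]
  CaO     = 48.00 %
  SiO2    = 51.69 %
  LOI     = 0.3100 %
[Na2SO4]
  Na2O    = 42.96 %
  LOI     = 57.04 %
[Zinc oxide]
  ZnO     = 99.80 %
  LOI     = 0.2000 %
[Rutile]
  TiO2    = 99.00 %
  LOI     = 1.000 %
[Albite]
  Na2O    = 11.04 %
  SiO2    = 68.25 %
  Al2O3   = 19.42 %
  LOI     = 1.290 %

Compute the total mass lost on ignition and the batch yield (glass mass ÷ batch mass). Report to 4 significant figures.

LOI loss = 22.95 t; glass = 678.9 t; yield = 96.73%

Intermediates appear rounded off to 4 significant digits when written out. Each numeric step maintains full precision throughout — each reported result sees exactly one rounding; all derived quantities, which include totals, yield, net glass mass, LOI, six oxide percentages, are re-derived at full precision, exactly as printed in the problem or the answer, from the batch weights at 678.9 t of glass.
Material-by-material LOI:
  Quartz sand: 321.3 × 0.002000 = 0.6426 t
  CaSiO3: 52.16 × 0.003100 = 0.1617 t
  Na2SO4: 35.30 × 0.5704 = 20.14 t
  Zinc oxide: 129.9 × 0.002000 = 0.2598 t
  Rutile: 122.7 × 0.01000 = 1.227 t
  Albite: 40.52 × 0.01290 = 0.5227 t
Total LOI = 22.95 t
Glass = batch − LOI = 701.9 − 22.95 = 678.9 t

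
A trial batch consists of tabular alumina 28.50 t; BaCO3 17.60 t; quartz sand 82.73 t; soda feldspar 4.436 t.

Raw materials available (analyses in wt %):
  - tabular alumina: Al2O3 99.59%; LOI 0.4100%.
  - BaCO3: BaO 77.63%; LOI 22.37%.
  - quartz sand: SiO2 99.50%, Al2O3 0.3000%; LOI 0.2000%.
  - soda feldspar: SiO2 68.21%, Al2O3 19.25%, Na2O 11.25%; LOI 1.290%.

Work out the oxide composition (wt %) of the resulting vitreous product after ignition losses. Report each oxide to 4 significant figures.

Glass mass = 129.0 t (batch 133.3 − LOI 4.277).
Composition: SiO2 66.16%, BaO 10.59%, Al2O3 22.86%, Na2O 0.3869%

Full precision is carried from start to finish. The intermediate values are printed, rounded to 4 significant digits, in the working. A single rounding produces each reported figure — derived quantities are recomputed in full precision (the four compositions, yield, the totals, net glass mass, LOI) from the batch weights at 129.0 t of glass, as they appear in question or answer.
Oxide-by-oxide delivered mass:
  SiO2: 82.73·0.9950 + 4.436·0.6821 = 85.34 t
  BaO: 17.60·0.7763 = 13.66 t
  Al2O3: 28.50·0.9959 + 82.73·0.003000 + 4.436·0.1925 = 29.49 t
  Na2O: 4.436·0.1125 = 0.4990 t
LOI: 28.50·0.004100 + 17.60·0.2237 + 82.73·0.002000 + 4.436·0.01290 = 4.277 t
Glass = total batch minus LOI = 133.3 − 4.277 = 129.0 t (= the summed oxide contributions)
each oxide over glass, ×100, is wt %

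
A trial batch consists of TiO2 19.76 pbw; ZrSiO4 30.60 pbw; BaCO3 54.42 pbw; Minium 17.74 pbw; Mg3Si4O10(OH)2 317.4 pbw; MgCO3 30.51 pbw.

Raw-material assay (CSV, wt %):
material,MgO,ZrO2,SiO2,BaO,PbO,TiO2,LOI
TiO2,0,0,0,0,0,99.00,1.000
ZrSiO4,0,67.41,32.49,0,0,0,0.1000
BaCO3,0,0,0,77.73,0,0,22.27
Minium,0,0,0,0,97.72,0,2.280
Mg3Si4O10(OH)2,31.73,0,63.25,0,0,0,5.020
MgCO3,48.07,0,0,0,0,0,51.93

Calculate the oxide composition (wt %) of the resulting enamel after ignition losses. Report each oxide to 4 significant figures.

Glass mass = 425.9 pbw (batch 470.4 − LOI 44.53).
Composition: MgO 27.09%, ZrO2 4.843%, SiO2 49.47%, BaO 9.932%, PbO 4.070%, TiO2 4.593%

All internal work holds full float precision through every step — intermediates are printed (rounded to four significant digits) between the steps. Each reported result receives exactly one rounding — the derived quantities (the totals, six oxide percentages, yield, glass mass, ignition loss) are recomputed from the weighed amounts per 425.9 pbw of glass at full precision, as quoted within the question or the answer.
Mass of each oxide from the mix:
  MgO: 317.4·0.3173 + 30.51·0.4807 = 115.4 pbw
  ZrO2: 30.60·0.6741 = 20.63 pbw
  SiO2: 30.60·0.3249 + 317.4·0.6325 = 210.7 pbw
  BaO: 54.42·0.7773 = 42.30 pbw
  PbO: 17.74·0.9772 = 17.34 pbw
  TiO2: 19.76·0.9900 = 19.56 pbw
LOI: 19.76·0.01000 + 30.60·0.001000 + 54.42·0.2227 + 17.74·0.02280 + 317.4·0.05020 + 30.51·0.5193 = 44.53 pbw
Glass mass = batch − LOI = 470.4 − 44.53 = 425.9 pbw (consistent with Σ oxide mass)
oxide / glass × 100 gives the wt %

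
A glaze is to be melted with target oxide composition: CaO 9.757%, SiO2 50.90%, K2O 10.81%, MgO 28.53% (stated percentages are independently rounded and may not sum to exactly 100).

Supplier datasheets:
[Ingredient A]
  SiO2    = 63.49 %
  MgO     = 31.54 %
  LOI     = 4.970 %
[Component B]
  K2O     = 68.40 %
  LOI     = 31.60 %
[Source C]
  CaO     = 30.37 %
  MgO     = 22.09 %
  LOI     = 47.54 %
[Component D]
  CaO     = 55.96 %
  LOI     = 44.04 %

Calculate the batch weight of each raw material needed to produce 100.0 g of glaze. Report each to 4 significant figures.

Batch per 100.0 g glaze:
  Ingredient A: 80.17 g
  Component B: 15.80 g
  Source C: 14.69 g
  Component D: 9.465 g
Total batch = 120.1 g; LOI loss = 20.13 g; yield = 83.24%

All internal work carries full precision all the way through. Working values are shown rounded to 4 significant digits between the steps. Each reported number receives exactly one rounding. Derived quantities (yield, glass mass, ignition loss, totals, the four compositions) are carried using the weight values for 100.0 g of glass at full precision, precisely as stated by problem or answer.
Target masses of each oxide per 100.0 g glaze:
  CaO: 9.757% × 100.0 = 9.757 g
  SiO2: 50.90% × 100.0 = 50.90 g
  K2O: 10.81% × 100.0 = 10.81 g
  MgO: 28.53% × 100.0 = 28.53 g
Per-oxide balance check applying the batch weights above, per the basis as stated (sum by sum, the targets are met modulo rounding of the values):
  CaO: 14.69·0.3037 + 9.465·0.5596 = 9.758 g (target 9.757 g)
  SiO2: 80.17·0.6349 = 50.90 g (target 50.90 g)
  K2O: 15.80·0.6840 = 10.81 g (target 10.81 g)
  MgO: 80.17·0.3154 + 14.69·0.2209 = 28.53 g (target 28.53 g)
Auditing the glass mass value: whole batch net of LOI = 100.0 g (the Σ of target masses is 100.0 g; against the stated basis, 100.0 g — deltas are rounding alone).
Batch total: Σ batch = 120.1 g; Σ batch·LOI gives LOI loss = 20.13 g; yield, glass over the total, = 83.24%.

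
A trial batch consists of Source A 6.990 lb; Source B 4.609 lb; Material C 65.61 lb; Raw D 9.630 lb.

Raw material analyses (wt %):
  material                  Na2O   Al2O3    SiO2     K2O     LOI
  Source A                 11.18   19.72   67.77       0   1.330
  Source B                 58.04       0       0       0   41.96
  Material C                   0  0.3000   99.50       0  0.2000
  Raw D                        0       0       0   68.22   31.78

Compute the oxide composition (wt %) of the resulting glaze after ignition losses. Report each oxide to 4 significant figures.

In-progress results are printed (rounded to four significant digits) within the worked lines. Every computation keeps exact precision in every operation; every reported number is rounded once only — all derived quantities are rebuilt from the weighed amounts on 81.62 lb of glass in full precision (LOI, the yield, totals, net glass mass, the four compositions) as written in the question or the answer.
Mass of each oxide from the mix:
  Na2O: 6.990·0.1118 + 4.609·0.5804 = 3.457 lb
  Al2O3: 6.990·0.1972 + 65.61·0.003000 = 1.575 lb
  SiO2: 6.990·0.6777 + 65.61·0.9950 = 70.02 lb
  K2O: 9.630·0.6822 = 6.570 lb
LOI: 6.990·0.01330 + 4.609·0.4196 + 65.61·0.002000 + 9.630·0.3178 = 5.219 lb
Glass mass = batch − LOI = 86.84 − 5.219 = 81.62 lb (= Σ oxide masses)
each wt % is 100 × oxide ÷ glass

Glass mass = 81.62 lb (batch 86.84 − LOI 5.219).
Composition: Na2O 4.235%, Al2O3 1.930%, SiO2 85.79%, K2O 8.049%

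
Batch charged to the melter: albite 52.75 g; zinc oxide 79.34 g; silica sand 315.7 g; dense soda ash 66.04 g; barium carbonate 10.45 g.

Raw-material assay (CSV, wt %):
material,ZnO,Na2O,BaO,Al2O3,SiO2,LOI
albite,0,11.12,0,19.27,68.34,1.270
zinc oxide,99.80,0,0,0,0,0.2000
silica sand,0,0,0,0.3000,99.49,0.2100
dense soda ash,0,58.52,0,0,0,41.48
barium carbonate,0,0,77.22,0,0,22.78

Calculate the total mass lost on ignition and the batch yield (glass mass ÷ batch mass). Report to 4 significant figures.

Intermediates appear with 4-significant-digit rounding when written out; the working math holds full float precision all the way through; exactly one rounding lands on each reported figure — derived quantities are re-derived from the weighed amounts for 493.0 g of glass in full float precision (totals, the five compositions, ignition loss, glass mass, the yield), as set out in the problem or answer text.
Loss on ignition, line by line:
  albite: 52.75 × 0.01270 = 0.6699 g
  zinc oxide: 79.34 × 0.002000 = 0.1587 g
  silica sand: 315.7 × 0.002100 = 0.6630 g
  dense soda ash: 66.04 × 0.4148 = 27.39 g
  barium carbonate: 10.45 × 0.2278 = 2.381 g
Total LOI = 31.27 g
Glass = batch − LOI = 524.3 − 31.27 = 493.0 g

LOI loss = 31.27 g; glass = 493.0 g; yield = 94.04%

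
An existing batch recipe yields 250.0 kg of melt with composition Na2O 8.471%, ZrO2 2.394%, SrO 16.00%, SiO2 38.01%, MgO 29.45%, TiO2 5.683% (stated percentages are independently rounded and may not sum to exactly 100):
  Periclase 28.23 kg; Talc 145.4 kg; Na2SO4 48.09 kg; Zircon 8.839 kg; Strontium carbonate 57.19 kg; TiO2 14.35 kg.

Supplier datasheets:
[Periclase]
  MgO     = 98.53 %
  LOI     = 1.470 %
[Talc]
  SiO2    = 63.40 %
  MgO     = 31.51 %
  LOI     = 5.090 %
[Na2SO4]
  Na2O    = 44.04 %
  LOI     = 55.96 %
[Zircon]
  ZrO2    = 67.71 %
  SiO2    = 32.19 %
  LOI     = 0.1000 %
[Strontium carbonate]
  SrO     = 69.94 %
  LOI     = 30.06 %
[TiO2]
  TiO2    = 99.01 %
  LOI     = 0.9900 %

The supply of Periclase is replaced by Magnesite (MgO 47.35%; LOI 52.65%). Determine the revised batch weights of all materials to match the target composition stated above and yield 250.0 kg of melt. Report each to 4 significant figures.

Revised batch per 250.0 kg melt:
  Magnesite: 58.74 kg
  Talc: 145.4 kg
  Na2SO4: 48.09 kg
  Zircon: 8.839 kg
  Strontium carbonate: 57.19 kg
  TiO2: 14.35 kg
Total batch = 332.6 kg; LOI loss = 82.58 kg

All arithmetic carries full precision at every stage. The intermediate values are printed rounded off to 4 significant figures as written. Each reported value takes just one rounding; the derived quantities, which include the six compositions, glass mass, ignition loss, totals, yield, are recomputed in full precision, exactly as shown in the question or the answer, from the weighed amounts on 250.0 kg of glass.
Per-oxide target masses for 250.0 kg melt:
  Na2O: 8.471% × 250.0 = 21.18 kg
  ZrO2: 2.394% × 250.0 = 5.985 kg
  SrO: 16.00% × 250.0 = 40.00 kg
  SiO2: 38.01% × 250.0 = 95.02 kg
  MgO: 29.45% × 250.0 = 73.62 kg
  TiO2: 5.683% × 250.0 = 14.21 kg
Mass-balance tally per oxide applying the batch weights above, at the basis given (summed amounts equal target values within answer rounding):
  Na2O: 48.09·0.4404 = 21.18 kg (target 21.18 kg)
  ZrO2: 8.839·0.6771 = 5.985 kg (target 5.985 kg)
  SrO: 57.19·0.6994 = 40.00 kg (target 40.00 kg)
  SiO2: 145.4·0.6340 + 8.839·0.3219 = 95.03 kg (target 95.02 kg)
  MgO: 58.74·0.4735 + 145.4·0.3151 = 73.63 kg (target 73.62 kg)
  TiO2: 14.35·0.9901 = 14.21 kg (target 14.21 kg)
Consistency of the glass mass: total charge less LOI = 250.0 kg (summing oxide targets gives 250.0 kg; basis as stated: 250.0 kg — rounding explains the deltas).
Adding the batch up: Σ batch = 332.6 kg; the LOI term Σ batch·LOI equals 82.58 kg; as yield: glass ÷ batch → 75.17%.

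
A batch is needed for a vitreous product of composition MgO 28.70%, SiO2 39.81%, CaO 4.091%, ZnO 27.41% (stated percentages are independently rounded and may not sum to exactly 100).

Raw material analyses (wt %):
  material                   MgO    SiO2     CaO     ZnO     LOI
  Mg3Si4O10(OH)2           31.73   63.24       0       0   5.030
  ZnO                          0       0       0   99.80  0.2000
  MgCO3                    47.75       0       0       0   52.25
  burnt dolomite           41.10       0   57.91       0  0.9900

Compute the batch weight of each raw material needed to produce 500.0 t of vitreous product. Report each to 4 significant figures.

Each numeric step holds full precision at each step; in-progress results are displayed, rounded to four significant digits, at each printed step. Each reported figure takes a single rounding; the derived quantities, including totals, LOI, the four compositions, glass mass, yield, are re-derived using the weight values for 500.0 t of glass in full precision as they appear in problem or answer.
Oxide-by-oxide targets in 500.0 t vitreous product:
  MgO: 28.70% × 500.0 = 143.5 t
  SiO2: 39.81% × 500.0 = 199.0 t
  CaO: 4.091% × 500.0 = 20.45 t
  ZnO: 27.41% × 500.0 = 137.0 t
Verifying the oxide balance from the weights as reported, per the basis as stated (sum by sum, the targets are met net of answer rounding effects):
  MgO: 314.8·0.3173 + 60.97·0.4775 + 35.32·0.4110 = 143.5 t (target 143.5 t)
  SiO2: 314.8·0.6324 = 199.1 t (target 199.0 t)
  CaO: 35.32·0.5791 = 20.45 t (target 20.45 t)
  ZnO: 137.3·0.9980 = 137.0 t (target 137.0 t)
The glass-mass cross-check: whole batch net of LOI = 500.1 t (summing oxide targets gives 500.1 t; the stated basis being 500.0 t — gaps are rounding artifacts).
Adding the batch up: Σ batch = 548.4 t; the LOI term Σ batch·LOI equals 48.32 t; the yield ratio, glass ÷ batch: 91.19%.

Batch per 500.0 t vitreous product:
  Mg3Si4O10(OH)2: 314.8 t
  ZnO: 137.3 t
  MgCO3: 60.97 t
  burnt dolomite: 35.32 t
Total batch = 548.4 t; LOI loss = 48.32 t; yield = 91.19%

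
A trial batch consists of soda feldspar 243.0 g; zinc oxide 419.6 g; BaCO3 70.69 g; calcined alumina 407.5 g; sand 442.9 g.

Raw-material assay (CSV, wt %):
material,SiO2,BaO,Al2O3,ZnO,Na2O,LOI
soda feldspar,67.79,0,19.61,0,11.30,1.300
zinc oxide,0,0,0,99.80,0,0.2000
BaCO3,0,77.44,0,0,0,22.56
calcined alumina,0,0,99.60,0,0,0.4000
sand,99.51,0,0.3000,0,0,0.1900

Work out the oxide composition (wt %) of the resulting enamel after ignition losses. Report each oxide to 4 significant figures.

Intermediates are printed (rounded to 4 significant digits) across the worked steps. All internal work runs at full float precision through every step — a single rounding yields each reported result; all derived quantities, which include LOI, glass mass, yield, five oxide percentages, totals, are recomputed in exact precision, precisely as stated by problem or answer, using the weight values for 1561 g of glass.
Oxide masses out of the charge:
  SiO2: 243.0·0.6779 + 442.9·0.9951 = 605.5 g
  BaO: 70.69·0.7744 = 54.74 g
  Al2O3: 243.0·0.1961 + 407.5·0.9960 + 442.9·0.003000 = 454.9 g
  ZnO: 419.6·0.9980 = 418.8 g
  Na2O: 243.0·0.1130 = 27.46 g
LOI: 243.0·0.01300 + 419.6·0.002000 + 70.69·0.2256 + 407.5·0.004000 + 442.9·0.001900 = 22.42 g
Glass = total batch minus LOI = 1584 − 22.42 = 1561 g (the oxide masses sum to this)
each oxide over glass, ×100, is wt %

Glass mass = 1561 g (batch 1584 − LOI 22.42).
Composition: SiO2 38.78%, BaO 3.506%, Al2O3 29.13%, ZnO 26.82%, Na2O 1.759%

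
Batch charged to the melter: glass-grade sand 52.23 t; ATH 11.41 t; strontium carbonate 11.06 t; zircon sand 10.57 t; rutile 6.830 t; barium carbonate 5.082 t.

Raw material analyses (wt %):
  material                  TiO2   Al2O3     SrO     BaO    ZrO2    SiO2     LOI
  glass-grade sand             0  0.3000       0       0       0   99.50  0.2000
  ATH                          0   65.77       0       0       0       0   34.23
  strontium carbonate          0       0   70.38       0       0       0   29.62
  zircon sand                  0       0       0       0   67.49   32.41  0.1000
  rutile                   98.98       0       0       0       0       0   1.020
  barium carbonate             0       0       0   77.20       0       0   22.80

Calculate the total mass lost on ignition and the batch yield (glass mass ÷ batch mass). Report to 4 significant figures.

LOI loss = 8.525 t; glass = 88.66 t; yield = 91.23%

Intermediates are shown rounded to four significant digits — the whole derivation carries full float precision at all times — every reported result takes exactly one rounding. All derived quantities are carried from the weighed amounts for 88.66 t of glass in full float precision (totals, net glass mass, ignition loss, the yield, six oxide percentages) exactly as printed in the problem or answer text.
Ignition loss by material:
  glass-grade sand: 52.23 × 0.002000 = 0.1045 t
  ATH: 11.41 × 0.3423 = 3.906 t
  strontium carbonate: 11.06 × 0.2962 = 3.276 t
  zircon sand: 10.57 × 0.001000 = 0.01057 t
  rutile: 6.830 × 0.01020 = 0.06967 t
  barium carbonate: 5.082 × 0.2280 = 1.159 t
Total LOI = 8.525 t
Glass = batch − LOI = 97.18 − 8.525 = 88.66 t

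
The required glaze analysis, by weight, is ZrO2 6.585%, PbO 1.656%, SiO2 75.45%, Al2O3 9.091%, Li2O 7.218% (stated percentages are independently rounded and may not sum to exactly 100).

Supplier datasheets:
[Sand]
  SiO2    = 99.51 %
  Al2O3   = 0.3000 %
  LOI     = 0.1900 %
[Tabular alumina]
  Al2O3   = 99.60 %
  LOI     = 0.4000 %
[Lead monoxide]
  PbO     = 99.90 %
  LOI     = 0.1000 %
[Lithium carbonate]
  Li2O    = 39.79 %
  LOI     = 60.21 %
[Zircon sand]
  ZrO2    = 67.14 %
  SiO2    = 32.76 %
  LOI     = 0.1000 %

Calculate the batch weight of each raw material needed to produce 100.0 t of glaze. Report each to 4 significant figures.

Batch per 100.0 t glaze:
  Sand: 72.59 t
  Tabular alumina: 8.909 t
  Lead monoxide: 1.658 t
  Lithium carbonate: 18.14 t
  Zircon sand: 9.808 t
Total batch = 111.1 t; LOI loss = 11.11 t; yield = 90.00%

Each numeric step runs at exact precision at all times. Working values are shown (rounded to four significant digits) at each printed step; every reported result is rounded just once. Derived quantities are rebuilt in full float precision (the totals, LOI, the yield, five oxide percentages, net glass mass) from the weighed amounts for 100.0 t of glass as they appear in the problem or answer text.
Per-oxide target masses for 100.0 t glaze:
  ZrO2: 6.585% × 100.0 = 6.585 t
  PbO: 1.656% × 100.0 = 1.656 t
  SiO2: 75.45% × 100.0 = 75.45 t
  Al2O3: 9.091% × 100.0 = 9.091 t
  Li2O: 7.218% × 100.0 = 7.218 t
Balance tally, oxide-wise, per the reported batch figures, on the stated basis (target by target, the sums agree exact up to rounding of places):
  ZrO2: 9.808·0.6714 = 6.585 t (target 6.585 t)
  PbO: 1.658·0.9990 = 1.656 t (target 1.656 t)
  SiO2: 72.59·0.9951 + 9.808·0.3276 = 75.45 t (target 75.45 t)
  Al2O3: 72.59·0.003000 + 8.909·0.9960 = 9.091 t (target 9.091 t)
  Li2O: 18.14·0.3979 = 7.218 t (target 7.218 t)
Glass-mass bookkeeping: batch total minus LOI = 100.0 t (targets for the oxides total 100.0 t; basis as stated: 100.0 t — gaps are rounding artifacts).
Batch grand total — Σ batch = 111.1 t; loss to ignition Σ batch·LOI = 11.11 t; yield: glass divided by total = 90.00%.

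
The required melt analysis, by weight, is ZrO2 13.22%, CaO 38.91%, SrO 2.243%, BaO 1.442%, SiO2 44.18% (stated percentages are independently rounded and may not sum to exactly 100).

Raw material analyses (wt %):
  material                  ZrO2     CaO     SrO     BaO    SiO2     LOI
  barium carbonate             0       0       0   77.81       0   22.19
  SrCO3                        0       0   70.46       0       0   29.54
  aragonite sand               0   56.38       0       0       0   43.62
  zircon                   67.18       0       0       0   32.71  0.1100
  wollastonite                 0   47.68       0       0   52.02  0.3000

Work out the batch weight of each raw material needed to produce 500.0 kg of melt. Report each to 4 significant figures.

Batch per 500.0 kg melt:
  barium carbonate: 9.266 kg
  SrCO3: 15.92 kg
  aragonite sand: 38.27 kg
  zircon: 98.39 kg
  wollastonite: 362.8 kg
Total batch = 524.6 kg; LOI loss = 24.65 kg; yield = 95.30%

In-progress results are printed, with 4-significant-digit rounding, when written out — all internal work holds full float precision through every step; each reported number undergoes a single rounding; all derived quantities are carried in exact precision (the totals, net glass mass, five oxide percentages, LOI, the yield) from the batch weights for 500.0 kg of glass, as given in question or answer.
Per-oxide target masses for 500.0 kg melt:
  ZrO2: 13.22% × 500.0 = 66.10 kg
  CaO: 38.91% × 500.0 = 194.6 kg
  SrO: 2.243% × 500.0 = 11.22 kg
  BaO: 1.442% × 500.0 = 7.210 kg
  SiO2: 44.18% × 500.0 = 220.9 kg
Balance tally, oxide-wise, with the batch weights as given, per the basis as stated (each sum matches its target mass up to rounding of the answer):
  ZrO2: 98.39·0.6718 = 66.10 kg (target 66.10 kg)
  CaO: 38.27·0.5638 + 362.8·0.4768 = 194.6 kg (target 194.6 kg)
  SrO: 15.92·0.7046 = 11.22 kg (target 11.22 kg)
  BaO: 9.266·0.7781 = 7.210 kg (target 7.210 kg)
  SiO2: 98.39·0.3271 + 362.8·0.5202 = 220.9 kg (target 220.9 kg)
The glass-mass cross-check: total charge less LOI = 500.0 kg (summing oxide targets gives 500.0 kg; basis as stated: 500.0 kg — any gap is answer rounding).
Batch total: Σ batch = 524.6 kg; Σ batch·LOI gives LOI loss = 24.65 kg; the yield ratio, glass ÷ batch: 95.30%.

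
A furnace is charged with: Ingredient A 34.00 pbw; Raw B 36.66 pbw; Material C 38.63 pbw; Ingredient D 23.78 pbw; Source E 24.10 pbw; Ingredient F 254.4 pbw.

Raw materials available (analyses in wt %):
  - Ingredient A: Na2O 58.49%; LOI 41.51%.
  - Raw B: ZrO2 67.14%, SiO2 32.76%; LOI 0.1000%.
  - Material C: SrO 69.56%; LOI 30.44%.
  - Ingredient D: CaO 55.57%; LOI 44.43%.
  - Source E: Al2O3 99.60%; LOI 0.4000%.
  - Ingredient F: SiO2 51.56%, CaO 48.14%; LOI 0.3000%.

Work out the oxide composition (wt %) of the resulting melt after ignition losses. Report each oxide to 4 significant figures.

Glass mass = 374.2 pbw (batch 411.6 − LOI 37.33).
Composition: Al2O3 6.414%, Na2O 5.314%, ZrO2 6.577%, SiO2 38.26%, SrO 7.180%, CaO 36.26%

Working values appear, rounded to four significant digits, when written out. Every computation carries full precision from start to finish; every reported figure takes exactly one rounding. All derived quantities (glass mass, LOI, the yield, six oxide percentages, totals) are re-derived in full float precision starting from the weights at 374.2 pbw of glass precisely as stated by the problem or the answer.
Oxide-by-oxide delivered mass:
  Al2O3: 24.10·0.9960 = 24.00 pbw
  Na2O: 34.00·0.5849 = 19.89 pbw
  ZrO2: 36.66·0.6714 = 24.61 pbw
  SiO2: 36.66·0.3276 + 254.4·0.5156 = 143.2 pbw
  SrO: 38.63·0.6956 = 26.87 pbw
  CaO: 23.78·0.5557 + 254.4·0.4814 = 135.7 pbw
LOI: 34.00·0.4151 + 36.66·0.001000 + 38.63·0.3044 + 23.78·0.4443 + 24.10·0.004000 + 254.4·0.003000 = 37.33 pbw
batch − LOI leaves glass = 411.6 − 37.33 = 374.2 pbw (= the summed oxide contributions)
wt % = oxide mass / glass mass × 100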